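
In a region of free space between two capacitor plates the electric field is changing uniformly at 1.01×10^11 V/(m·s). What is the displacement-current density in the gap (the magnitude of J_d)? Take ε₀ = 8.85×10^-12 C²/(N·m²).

J_d = ε₀ dE/dt = (8.85×10^-12)(1.01×10^11) = 0.894 A/m².

0.894 A/m²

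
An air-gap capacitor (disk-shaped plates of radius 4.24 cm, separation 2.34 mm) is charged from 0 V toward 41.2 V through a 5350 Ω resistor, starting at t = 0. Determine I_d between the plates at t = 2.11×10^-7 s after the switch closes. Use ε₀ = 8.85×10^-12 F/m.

C = ε₀A/d = (8.85×10^-12)(5.648×10^-3)/(2.34×10^-3) = 2.136×10^-11 F and τ = RC = 1.143×10^-7 s. I_d in the gap equals the RC charging current.
I_d(t) = (V₀/R) e^(−t/τ) = 7.701×10^-3 · e^(−1.846) = 1.22×10^-3 A.

1.22×10^-3 A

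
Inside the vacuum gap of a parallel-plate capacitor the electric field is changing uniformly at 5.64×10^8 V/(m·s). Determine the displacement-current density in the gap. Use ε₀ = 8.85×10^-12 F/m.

J_d = ε₀ dE/dt = (8.85×10^-12)(5.64×10^8) = 4.99×10^-3 A/m².

4.99×10^-3 A/m²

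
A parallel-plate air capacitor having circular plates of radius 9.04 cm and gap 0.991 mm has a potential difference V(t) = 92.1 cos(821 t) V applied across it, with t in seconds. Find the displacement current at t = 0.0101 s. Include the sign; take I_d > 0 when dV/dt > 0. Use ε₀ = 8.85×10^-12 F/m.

dE/dt = (V₀ω/d)·−sin(ωt) with ωt = 8.2921 rad: (92.1)(821)(-0.9056)/(9.91×10^-4) = -6.910×10^7 V/(m·s).
I_d = ε₀ A dE/dt = (8.85×10^-12)(0.02567)(-6.910×10^7) = -1.57×10^-5 A.

-1.57×10^-5 A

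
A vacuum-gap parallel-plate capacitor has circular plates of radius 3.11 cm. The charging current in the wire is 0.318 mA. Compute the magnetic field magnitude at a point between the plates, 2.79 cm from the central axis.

Between the plates the displacement current equals the wire current: I_d = 0.318 mA = 3.18×10^-4 A.
∮B·dl = μ₀ I_d,enc with I_d,enc = I_d r²/R² = 2.559×10^-4 A; so B = μ₀ I_d,enc/(2πr) = 1.83×10^-9 T.

1.83×10^-9 T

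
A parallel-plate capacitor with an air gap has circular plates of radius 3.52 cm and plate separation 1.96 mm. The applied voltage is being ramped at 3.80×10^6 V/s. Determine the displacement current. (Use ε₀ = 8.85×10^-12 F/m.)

6.68×10^-5 A

The displacement current equals the charging current C dV/dt. With C = ε₀A/d = (8.85×10^-12)(3.893×10^-3)/(1.96×10^-3) = 1.758×10^-11 F, I_d = (1.758×10^-11)(3.80×10^6) = 6.68×10^-5 A.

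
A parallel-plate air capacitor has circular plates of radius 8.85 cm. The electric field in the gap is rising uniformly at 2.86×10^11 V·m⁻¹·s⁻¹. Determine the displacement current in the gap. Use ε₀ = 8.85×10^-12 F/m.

0.0623 A

The displacement current is ε₀ times dΦ_E/dt = ε₀ A dE/dt = (8.85×10^-12)(0.02461)(2.86×10^11) = 0.0623 A.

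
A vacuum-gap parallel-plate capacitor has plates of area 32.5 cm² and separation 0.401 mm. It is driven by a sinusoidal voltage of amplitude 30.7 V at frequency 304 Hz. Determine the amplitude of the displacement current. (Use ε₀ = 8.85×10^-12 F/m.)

The displacement current equals the conduction current C dV/dt, which peaks at C V₀ ω.
With C = ε₀A/d = (8.85×10^-12)(3.25×10^-3)/(4.01×10^-4) = 7.173×10^-11 F and ω = 2πf = 1910 rad/s, I_d,max = (7.173×10^-11)(30.7)(1910) = 4.21×10^-6 A.

4.21×10^-6 A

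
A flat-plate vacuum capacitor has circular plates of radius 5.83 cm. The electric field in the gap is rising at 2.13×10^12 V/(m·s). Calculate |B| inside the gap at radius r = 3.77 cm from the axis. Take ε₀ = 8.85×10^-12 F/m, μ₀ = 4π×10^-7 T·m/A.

I_d = ε₀ dΦ_E/dt = ε₀ πR² (dE/dt) = (8.85×10^-12)(0.01068)(2.13×10^12) = 0.2013 A through the full plate area.
For r < R the Ampère–Maxwell law gives B(2πr) = μ₀ I_d (r²/R²), so B = μ₀ I_d r/(2πR²) = (4π×10^-7)(0.2013)(0.0377)/(2π·0.0583²) = 4.47×10^-7 T.

4.47×10^-7 T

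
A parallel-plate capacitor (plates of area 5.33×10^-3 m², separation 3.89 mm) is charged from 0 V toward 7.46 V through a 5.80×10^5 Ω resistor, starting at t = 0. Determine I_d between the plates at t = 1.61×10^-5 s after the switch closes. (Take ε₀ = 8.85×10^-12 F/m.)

1.30×10^-6 A

C = ε₀A/d = (8.85×10^-12)(5.33×10^-3)/(3.89×10^-3) = 1.213×10^-11 F, so τ = RC = 7.035×10^-6 s.
The conduction current is I(t) = (V₀/R) e^(−t/τ), and the displacement current between the plates equals it.
t/τ = 2.289; I_d = (7.46/5.80×10^5) · e^(−2.289) = (1.286×10^-5)(0.1014) = 1.30×10^-6 A.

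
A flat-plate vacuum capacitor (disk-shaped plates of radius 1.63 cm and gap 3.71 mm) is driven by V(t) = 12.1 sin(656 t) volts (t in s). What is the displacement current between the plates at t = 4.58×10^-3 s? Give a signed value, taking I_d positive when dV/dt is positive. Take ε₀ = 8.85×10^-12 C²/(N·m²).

dV/dt = (12.1)(656)·cos(3.00448) = -7863 V/s.
I_d = C dV/dt with C = ε₀A/d = (8.85×10^-12)(8.347×10^-4)/(3.71×10^-3) = 1.991×10^-12 F, so I_d = (1.991×10^-12)(-7863) = -1.57×10^-8 A.

-1.57×10^-8 A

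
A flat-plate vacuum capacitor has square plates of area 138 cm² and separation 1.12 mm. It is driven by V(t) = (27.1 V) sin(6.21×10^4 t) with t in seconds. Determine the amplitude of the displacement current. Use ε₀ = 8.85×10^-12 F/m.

(dE/dt)_max = V₀ω/d = 1.503×10^9 V/(m·s); ω = 6.21×10^4 rad/s.
I_d,max = ε₀ A (dE/dt)_max = (8.85×10^-12)(0.0138)(1.503×10^9) = 1.84×10^-4 A.

1.84×10^-4 A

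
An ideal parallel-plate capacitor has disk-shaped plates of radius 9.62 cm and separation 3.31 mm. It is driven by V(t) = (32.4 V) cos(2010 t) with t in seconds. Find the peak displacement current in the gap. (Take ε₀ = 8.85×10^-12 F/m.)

5.06×10^-6 A

(dE/dt)_max = V₀ω/d = 1.967×10^7 V/(m·s); ω = 2010 rad/s.
I_d,max = ε₀ A (dE/dt)_max = (8.85×10^-12)(0.02907)(1.967×10^7) = 5.06×10^-6 A.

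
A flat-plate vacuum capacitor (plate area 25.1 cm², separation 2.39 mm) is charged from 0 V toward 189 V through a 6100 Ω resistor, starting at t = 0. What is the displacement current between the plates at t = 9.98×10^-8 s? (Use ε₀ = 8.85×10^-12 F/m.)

With C = ε₀A/d = (8.85×10^-12)(2.51×10^-3)/(2.39×10^-3) = 9.294×10^-12 F, the time constant is τ = RC = 5.669×10^-8 s, so t/τ = 1.760 and e^(−t/τ) = 0.1720.
I_d = I_cond = (V₀/R) e^(−t/τ) = (0.03098)(0.1720) = 5.33×10^-3 A.

5.33×10^-3 A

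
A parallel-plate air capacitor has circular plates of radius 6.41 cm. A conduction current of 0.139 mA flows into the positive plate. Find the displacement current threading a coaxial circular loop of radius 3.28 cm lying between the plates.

By continuity the displacement current in the gap matches the conduction current: I_d = 1.39×10^-4 A.
The field is uniform, so I_d,enc = I_d (r/R)² = (1.39×10^-4)(3.28/6.41)² = 3.64×10^-5 A.

3.64×10^-5 A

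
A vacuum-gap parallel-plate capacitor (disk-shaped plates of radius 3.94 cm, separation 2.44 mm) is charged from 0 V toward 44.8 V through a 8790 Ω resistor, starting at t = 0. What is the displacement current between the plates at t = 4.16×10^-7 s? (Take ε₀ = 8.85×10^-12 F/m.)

3.51×10^-4 A

C = ε₀A/d = (8.85×10^-12)(4.877×10^-3)/(2.44×10^-3) = 1.769×10^-11 F, so τ = RC = 1.555×10^-7 s.
The conduction current is I(t) = (V₀/R) e^(−t/τ), and the displacement current between the plates equals it.
t/τ = 2.675; I_d = (44.8/8790) · e^(−2.675) = (5.097×10^-3)(0.06891) = 3.51×10^-4 A.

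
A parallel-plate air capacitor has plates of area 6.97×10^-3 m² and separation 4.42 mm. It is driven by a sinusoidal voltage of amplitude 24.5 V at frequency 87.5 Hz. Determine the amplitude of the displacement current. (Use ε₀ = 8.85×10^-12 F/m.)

C = ε₀A/d = (8.85×10^-12)(6.97×10^-3)/(4.42×10^-3) = 1.396×10^-11 F; ω = 2πf = 549.8 rad/s.
I_d = C dV/dt, so |I_d|_max = C V₀ ω = (1.396×10^-11)(24.5)(549.8) = 1.88×10^-7 A.

1.88×10^-7 A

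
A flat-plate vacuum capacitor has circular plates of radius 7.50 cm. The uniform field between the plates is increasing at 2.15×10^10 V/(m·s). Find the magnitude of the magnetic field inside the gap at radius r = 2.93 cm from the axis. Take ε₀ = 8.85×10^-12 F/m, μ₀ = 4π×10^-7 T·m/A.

3.50×10^-9 T

Through the whole plate area (πR² = 0.01767 m²), I_d = ε₀ πR² dE/dt = 3.362×10^-3 A.
An Ampèrian loop of radius r encloses a fraction (r/R)² of I_d. Then B·2πr = μ₀ I_d (r/R)², giving B = μ₀ I_d r/(2πR²) = 3.50×10^-9 T.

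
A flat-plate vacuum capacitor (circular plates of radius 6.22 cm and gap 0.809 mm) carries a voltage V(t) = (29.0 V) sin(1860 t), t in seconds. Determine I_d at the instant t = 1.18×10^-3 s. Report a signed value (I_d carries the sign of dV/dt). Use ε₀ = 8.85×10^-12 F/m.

-4.19×10^-6 A

C = ε₀A/d = (8.85×10^-12)(0.01215)/(8.09×10^-4) = 1.329×10^-10 F. dV/dt = V₀ω·cos(ωt); at ωt = 2.1948 rad this factor is -0.5843.
I_d = C dV/dt = (1.329×10^-10)(29.0)(1860)(-0.5843) = -4.19×10^-6 A.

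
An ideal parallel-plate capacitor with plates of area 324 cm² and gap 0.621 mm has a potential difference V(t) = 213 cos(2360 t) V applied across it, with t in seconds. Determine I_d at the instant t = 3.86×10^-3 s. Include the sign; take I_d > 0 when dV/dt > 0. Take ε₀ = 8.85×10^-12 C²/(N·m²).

dV/dt = (213)(2360)·−sin(9.1096) = -1.558×10^5 V/s.
I_d = C dV/dt with C = ε₀A/d = (8.85×10^-12)(0.0324)/(6.21×10^-4) = 4.617×10^-10 F, so I_d = (4.617×10^-10)(-1.558×10^5) = -7.19×10^-5 A.

-7.19×10^-5 A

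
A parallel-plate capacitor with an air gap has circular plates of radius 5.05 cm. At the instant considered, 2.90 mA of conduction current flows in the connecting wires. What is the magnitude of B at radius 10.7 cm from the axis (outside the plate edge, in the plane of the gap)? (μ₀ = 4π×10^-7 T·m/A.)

5.42×10^-9 T

No conduction current crosses the gap, so I_d there equals the 2.90×10^-3 A in the leads.
For r ≥ R the full I_d is enclosed: B = μ₀ I_d/(2πr) = (4π×10^-7)(2.90×10^-3)/(2π·0.107) = 5.42×10^-9 T.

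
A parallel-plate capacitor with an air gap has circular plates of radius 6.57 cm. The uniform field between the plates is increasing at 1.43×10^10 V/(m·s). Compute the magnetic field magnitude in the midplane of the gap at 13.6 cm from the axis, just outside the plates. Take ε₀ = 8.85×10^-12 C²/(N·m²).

Total displacement current: I_d = ε₀(πR²)(dE/dt) = (8.85×10^-12)(0.01356)(1.43×10^10) = 1.716×10^-3 A.
With r > R the enclosed displacement current is the full I_d; B = μ₀ I_d / (2πr) = 2.52×10^-9 T.

2.52×10^-9 T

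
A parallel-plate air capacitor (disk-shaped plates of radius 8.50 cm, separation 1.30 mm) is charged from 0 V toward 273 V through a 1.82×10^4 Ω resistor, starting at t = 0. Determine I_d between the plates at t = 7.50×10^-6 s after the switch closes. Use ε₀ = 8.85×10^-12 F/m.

C = ε₀A/d = (8.85×10^-12)(0.02270)/(1.30×10^-3) = 1.545×10^-10 F, so τ = RC = 2.812×10^-6 s.
The conduction current is I(t) = (V₀/R) e^(−t/τ), and the displacement current between the plates equals it.
t/τ = 2.667; I_d = (273/1.82×10^4) · e^(−2.667) = (0.01500)(0.06946) = 1.04×10^-3 A.

1.04×10^-3 A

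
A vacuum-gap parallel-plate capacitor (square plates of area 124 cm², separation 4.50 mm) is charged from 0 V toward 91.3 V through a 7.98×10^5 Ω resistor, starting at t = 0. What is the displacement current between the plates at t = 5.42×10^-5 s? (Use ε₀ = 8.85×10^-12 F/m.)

C = ε₀A/d = (8.85×10^-12)(0.0124)/(4.50×10^-3) = 2.439×10^-11 F and τ = RC = 1.946×10^-5 s. I_d in the gap equals the RC charging current.
I_d(t) = (V₀/R) e^(−t/τ) = 1.144×10^-4 · e^(−2.785) = 7.06×10^-6 A.

7.06×10^-6 A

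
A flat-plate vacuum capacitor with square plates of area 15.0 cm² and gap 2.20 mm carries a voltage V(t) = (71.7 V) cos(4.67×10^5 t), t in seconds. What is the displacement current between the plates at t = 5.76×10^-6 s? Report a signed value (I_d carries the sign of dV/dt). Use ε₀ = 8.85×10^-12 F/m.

dV/dt = (71.7)(4.67×10^5)·−sin(2.68992) = -1.461×10^7 V/s.
I_d = C dV/dt with C = ε₀A/d = (8.85×10^-12)(1.50×10^-3)/(2.20×10^-3) = 6.034×10^-12 F, so I_d = (6.034×10^-12)(-1.461×10^7) = -8.82×10^-5 A.

-8.82×10^-5 A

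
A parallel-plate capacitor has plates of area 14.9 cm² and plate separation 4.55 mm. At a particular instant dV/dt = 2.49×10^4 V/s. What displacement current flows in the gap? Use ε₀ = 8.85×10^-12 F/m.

7.22×10^-8 A

C = ε₀A/d = (8.85×10^-12)(1.49×10^-3)/(4.55×10^-3) = 2.898×10^-12 F.
I_d = C dV/dt = (2.898×10^-12)(2.49×10^4) = 7.22×10^-8 A.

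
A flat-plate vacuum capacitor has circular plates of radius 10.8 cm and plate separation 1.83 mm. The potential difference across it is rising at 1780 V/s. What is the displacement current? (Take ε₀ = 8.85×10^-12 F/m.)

C = ε₀A/d = (8.85×10^-12)(0.03664)/(1.83×10^-3) = 1.772×10^-10 F.
I_d = C dV/dt = (1.772×10^-10)(1780) = 3.15×10^-7 A.

3.15×10^-7 A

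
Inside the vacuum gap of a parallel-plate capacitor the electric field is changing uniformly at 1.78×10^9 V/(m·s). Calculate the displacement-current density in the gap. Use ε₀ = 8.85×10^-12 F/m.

0.0158 A/m²

The displacement-current density is ε₀ ∂E/∂t = (8.85×10^-12)(1.78×10^9) = 0.0158 A/m².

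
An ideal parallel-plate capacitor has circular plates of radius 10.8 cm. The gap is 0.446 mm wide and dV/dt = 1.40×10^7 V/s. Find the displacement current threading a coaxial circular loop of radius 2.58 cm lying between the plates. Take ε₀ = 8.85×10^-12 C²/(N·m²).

With E = V/d, dE/dt = 3.139×10^10 V/(m·s) and πR² = 0.03664 m², giving I_d = ε₀ πR² dE/dt = 0.01018 A.
Through an area πr² the displacement current is I_d·(πr²/πR²) = I_d (r/R)² = 5.81×10^-4 A.

5.81×10^-4 A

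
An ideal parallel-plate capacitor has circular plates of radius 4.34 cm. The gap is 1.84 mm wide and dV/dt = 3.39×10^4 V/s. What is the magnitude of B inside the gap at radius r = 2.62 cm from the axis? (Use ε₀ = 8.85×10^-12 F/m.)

dE/dt = (dV/dt)/d = 1.842×10^7 V/(m·s); I_d = ε₀(πR²)(dE/dt) = (8.85×10^-12)(5.917×10^-3)(1.842×10^7) = 9.646×10^-7 A.
∮B·dl = μ₀ I_d,enc with I_d,enc = I_d r²/R² = 3.515×10^-7 A; so B = μ₀ I_d,enc/(2πr) = 2.68×10^-12 T.

2.68×10^-12 T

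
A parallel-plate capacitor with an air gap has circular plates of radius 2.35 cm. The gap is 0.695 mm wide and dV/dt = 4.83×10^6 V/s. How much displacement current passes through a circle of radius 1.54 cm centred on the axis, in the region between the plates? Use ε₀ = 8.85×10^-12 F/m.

4.58×10^-5 A

dE/dt = (dV/dt)/d = 6.950×10^9 V/(m·s); I_d = ε₀(πR²)(dE/dt) = (8.85×10^-12)(1.735×10^-3)(6.950×10^9) = 1.067×10^-4 A.
Through an area πr² the displacement current is I_d·(πr²/πR²) = I_d (r/R)² = 4.58×10^-5 A.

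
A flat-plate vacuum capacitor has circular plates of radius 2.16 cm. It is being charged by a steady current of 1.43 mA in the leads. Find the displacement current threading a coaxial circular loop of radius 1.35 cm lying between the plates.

By continuity the displacement current in the gap matches the conduction current: I_d = 1.43×10^-3 A.
Through an area πr² the displacement current is I_d·(πr²/πR²) = I_d (r/R)² = 5.59×10^-4 A.

5.59×10^-4 A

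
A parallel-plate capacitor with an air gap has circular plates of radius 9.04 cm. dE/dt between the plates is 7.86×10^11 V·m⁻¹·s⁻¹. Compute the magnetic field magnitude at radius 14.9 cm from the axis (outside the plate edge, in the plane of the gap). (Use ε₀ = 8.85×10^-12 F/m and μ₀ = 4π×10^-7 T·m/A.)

2.40×10^-7 T

Total displacement current: I_d = ε₀(πR²)(dE/dt) = (8.85×10^-12)(0.02567)(7.86×10^11) = 0.1786 A.
For r ≥ R the full I_d is enclosed: B = μ₀ I_d/(2πr) = (4π×10^-7)(0.1786)/(2π·0.149) = 2.40×10^-7 T.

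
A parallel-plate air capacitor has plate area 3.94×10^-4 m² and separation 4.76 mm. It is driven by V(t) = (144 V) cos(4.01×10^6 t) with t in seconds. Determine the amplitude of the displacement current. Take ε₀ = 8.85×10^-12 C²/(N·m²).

4.23×10^-4 A

C = ε₀A/d = (8.85×10^-12)(3.94×10^-4)/(4.76×10^-3) = 7.325×10^-13 F; ω = 4.01×10^6 rad/s.
I_d = C dV/dt, so |I_d|_max = C V₀ ω = (7.325×10^-13)(144)(4.01×10^6) = 4.23×10^-4 A.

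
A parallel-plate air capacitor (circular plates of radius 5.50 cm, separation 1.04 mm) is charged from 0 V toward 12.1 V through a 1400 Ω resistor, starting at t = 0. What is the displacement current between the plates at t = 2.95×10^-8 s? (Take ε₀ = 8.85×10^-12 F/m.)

6.66×10^-3 A

C = ε₀A/d = (8.85×10^-12)(9.503×10^-3)/(1.04×10^-3) = 8.087×10^-11 F, so τ = RC = 1.132×10^-7 s.
The conduction current is I(t) = (V₀/R) e^(−t/τ), and the displacement current between the plates equals it.
t/τ = 0.2606; I_d = (12.1/1400) · e^(−0.2606) = (8.643×10^-3)(0.7706) = 6.66×10^-3 A.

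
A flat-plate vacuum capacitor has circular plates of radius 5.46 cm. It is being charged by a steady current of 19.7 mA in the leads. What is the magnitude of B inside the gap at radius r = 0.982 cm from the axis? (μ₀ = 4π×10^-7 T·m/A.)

By continuity the displacement current in the gap matches the conduction current: I_d = 0.0197 A.
∮B·dl = μ₀ I_d,enc with I_d,enc = I_d r²/R² = 6.372×10^-4 A; so B = μ₀ I_d,enc/(2πr) = 1.30×10^-8 T.

1.30×10^-8 T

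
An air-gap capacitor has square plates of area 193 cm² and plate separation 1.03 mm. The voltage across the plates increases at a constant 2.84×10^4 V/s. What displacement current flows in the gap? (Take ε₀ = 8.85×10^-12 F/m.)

4.71×10^-6 A

E = V/d so dE/dt = (dV/dt)/d = 2.757×10^7 V/(m·s), and I_d = ε₀ A dE/dt = (8.85×10^-12)(0.0193)(2.757×10^7) = 4.71×10^-6 A.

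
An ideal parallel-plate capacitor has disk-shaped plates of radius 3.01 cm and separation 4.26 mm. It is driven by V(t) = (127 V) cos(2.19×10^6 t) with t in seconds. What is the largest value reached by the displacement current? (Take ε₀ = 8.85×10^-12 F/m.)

The displacement current equals the conduction current C dV/dt, which peaks at C V₀ ω.
With C = ε₀A/d = (8.85×10^-12)(2.846×10^-3)/(4.26×10^-3) = 5.912×10^-12 F and ω = 2.19×10^6 rad/s, I_d,max = (5.912×10^-12)(127)(2.19×10^6) = 1.64×10^-3 A.

1.64×10^-3 A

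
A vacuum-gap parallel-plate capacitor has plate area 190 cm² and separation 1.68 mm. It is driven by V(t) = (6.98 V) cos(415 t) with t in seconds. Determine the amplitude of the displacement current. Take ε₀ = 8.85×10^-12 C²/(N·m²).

(dE/dt)_max = V₀ω/d = 1.724×10^6 V/(m·s); ω = 415 rad/s.
I_d,max = ε₀ A (dE/dt)_max = (8.85×10^-12)(0.0190)(1.724×10^6) = 2.90×10^-7 A.

2.90×10^-7 A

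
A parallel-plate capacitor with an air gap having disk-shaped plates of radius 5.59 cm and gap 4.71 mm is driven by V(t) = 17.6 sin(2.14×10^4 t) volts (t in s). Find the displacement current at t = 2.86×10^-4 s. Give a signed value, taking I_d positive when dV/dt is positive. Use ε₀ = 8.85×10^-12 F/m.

6.86×10^-6 A

C = ε₀A/d = (8.85×10^-12)(9.817×10^-3)/(4.71×10^-3) = 1.845×10^-11 F. dV/dt = V₀ω·cos(ωt); at ωt = 6.1204 rad this factor is 0.9868.
I_d = C dV/dt = (1.845×10^-11)(17.6)(2.14×10^4)(0.9868) = 6.86×10^-6 A.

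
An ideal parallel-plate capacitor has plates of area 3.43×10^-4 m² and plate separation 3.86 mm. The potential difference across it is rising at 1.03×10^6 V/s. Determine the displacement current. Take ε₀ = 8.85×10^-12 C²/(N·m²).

8.10×10^-7 A

C = ε₀A/d = (8.85×10^-12)(3.43×10^-4)/(3.86×10^-3) = 7.864×10^-13 F.
I_d = C dV/dt = (7.864×10^-13)(1.03×10^6) = 8.10×10^-7 A.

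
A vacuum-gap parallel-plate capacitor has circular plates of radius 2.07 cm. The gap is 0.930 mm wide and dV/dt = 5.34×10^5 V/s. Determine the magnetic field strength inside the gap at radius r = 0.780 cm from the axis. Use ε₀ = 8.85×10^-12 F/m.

2.49×10^-11 T

With E = V/d, dE/dt = 5.742×10^8 V/(m·s) and πR² = 1.346×10^-3 m², giving I_d = ε₀ πR² dE/dt = 6.840×10^-6 A.
For r < R the Ampère–Maxwell law gives B(2πr) = μ₀ I_d (r²/R²), so B = μ₀ I_d r/(2πR²) = (4π×10^-7)(6.840×10^-6)(7.80×10^-3)/(2π·0.0207²) = 2.49×10^-11 T.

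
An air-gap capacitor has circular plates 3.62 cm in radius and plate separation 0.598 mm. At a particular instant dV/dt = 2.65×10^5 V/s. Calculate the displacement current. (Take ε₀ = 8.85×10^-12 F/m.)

The field between the plates is E = V/d, so dE/dt = (2.65×10^5)/(5.98×10^-4 m) = 4.431×10^8 V/(m·s).
I_d = ε₀ A (dE/dt) = (8.85×10^-12)(4.117×10^-3)(4.431×10^8) = 1.61×10^-5 A.

1.61×10^-5 A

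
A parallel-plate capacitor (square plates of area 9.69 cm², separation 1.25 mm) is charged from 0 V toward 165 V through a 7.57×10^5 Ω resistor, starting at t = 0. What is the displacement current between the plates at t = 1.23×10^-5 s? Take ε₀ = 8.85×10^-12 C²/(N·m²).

2.04×10^-5 A

C = ε₀A/d = (8.85×10^-12)(9.69×10^-4)/(1.25×10^-3) = 6.861×10^-12 F, so τ = RC = 5.194×10^-6 s.
The conduction current is I(t) = (V₀/R) e^(−t/τ), and the displacement current between the plates equals it.
t/τ = 2.368; I_d = (165/7.57×10^5) · e^(−2.368) = (2.180×10^-4)(0.09367) = 2.04×10^-5 A.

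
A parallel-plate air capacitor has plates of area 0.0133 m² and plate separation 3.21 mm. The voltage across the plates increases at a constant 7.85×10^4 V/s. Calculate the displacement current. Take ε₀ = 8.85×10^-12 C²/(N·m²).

2.88×10^-6 A

The displacement current equals the charging current C dV/dt. With C = ε₀A/d = (8.85×10^-12)(0.0133)/(3.21×10^-3) = 3.667×10^-11 F, I_d = (3.667×10^-11)(7.85×10^4) = 2.88×10^-6 A.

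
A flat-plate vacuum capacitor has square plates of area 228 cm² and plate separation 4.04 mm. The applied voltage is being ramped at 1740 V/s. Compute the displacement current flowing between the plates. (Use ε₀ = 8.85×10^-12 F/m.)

C = ε₀A/d = (8.85×10^-12)(0.0228)/(4.04×10^-3) = 4.995×10^-11 F.
I_d = C dV/dt = (4.995×10^-11)(1740) = 8.69×10^-8 A.

8.69×10^-8 A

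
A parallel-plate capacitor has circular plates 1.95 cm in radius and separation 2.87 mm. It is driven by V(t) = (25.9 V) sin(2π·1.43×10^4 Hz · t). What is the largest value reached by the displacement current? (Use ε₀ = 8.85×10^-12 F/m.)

(dE/dt)_max = V₀ω/d = 8.108×10^8 V/(m·s); ω = 2πf = 8.985×10^4 rad/s.
I_d,max = ε₀ A (dE/dt)_max = (8.85×10^-12)(1.195×10^-3)(8.108×10^8) = 8.57×10^-6 A.

8.57×10^-6 A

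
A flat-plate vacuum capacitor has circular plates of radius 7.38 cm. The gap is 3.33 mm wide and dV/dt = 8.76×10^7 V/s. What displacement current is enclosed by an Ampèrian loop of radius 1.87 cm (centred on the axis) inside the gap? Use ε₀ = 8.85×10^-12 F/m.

2.56×10^-4 A

I_d = C dV/dt with C = ε₀πR²/d = 4.547×10^-11 F, so I_d = (4.547×10^-11)(8.76×10^7) = 3.983×10^-3 A.
Since J_d is uniform, the enclosed fraction is (r/R)² = 0.06421, giving I_d,enc = 2.56×10^-4 A.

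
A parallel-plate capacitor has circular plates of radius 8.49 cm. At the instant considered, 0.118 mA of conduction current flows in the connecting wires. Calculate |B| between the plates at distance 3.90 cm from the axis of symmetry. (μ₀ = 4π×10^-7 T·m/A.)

1.28×10^-10 T

By continuity the displacement current in the gap matches the conduction current: I_d = 1.18×10^-4 A.
For r < R the Ampère–Maxwell law gives B(2πr) = μ₀ I_d (r²/R²), so B = μ₀ I_d r/(2πR²) = (4π×10^-7)(1.18×10^-4)(0.0390)/(2π·0.0849²) = 1.28×10^-10 T.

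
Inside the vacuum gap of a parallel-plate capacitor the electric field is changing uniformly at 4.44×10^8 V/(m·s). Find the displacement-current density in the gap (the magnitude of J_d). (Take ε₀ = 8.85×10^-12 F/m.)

The displacement-current density is ε₀ ∂E/∂t = (8.85×10^-12)(4.44×10^8) = 3.93×10^-3 A/m².

3.93×10^-3 A/m²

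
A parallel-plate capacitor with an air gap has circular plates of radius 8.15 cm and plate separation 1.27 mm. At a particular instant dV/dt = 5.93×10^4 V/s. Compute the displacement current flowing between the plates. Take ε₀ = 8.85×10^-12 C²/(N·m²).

The field between the plates is E = V/d, so dE/dt = (5.93×10^4)/(1.27×10^-3 m) = 4.669×10^7 V/(m·s).
I_d = ε₀ A (dE/dt) = (8.85×10^-12)(0.02087)(4.669×10^7) = 8.62×10^-6 A.

8.62×10^-6 A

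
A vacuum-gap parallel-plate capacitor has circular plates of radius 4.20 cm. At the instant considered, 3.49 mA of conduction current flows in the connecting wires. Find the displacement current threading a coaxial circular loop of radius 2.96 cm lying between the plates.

1.73×10^-3 A

Between the plates the displacement current equals the wire current: I_d = 3.49 mA = 3.49×10^-3 A.
Since J_d is uniform, the enclosed fraction is (r/R)² = 0.4967, giving I_d,enc = 1.73×10^-3 A.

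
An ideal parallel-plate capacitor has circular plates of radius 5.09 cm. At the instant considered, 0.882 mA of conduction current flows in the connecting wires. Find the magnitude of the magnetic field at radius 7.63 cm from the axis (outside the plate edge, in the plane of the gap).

No conduction current crosses the gap, so I_d there equals the 8.82×10^-4 A in the leads.
For r ≥ R the full I_d is enclosed: B = μ₀ I_d/(2πr) = (4π×10^-7)(8.82×10^-4)/(2π·0.0763) = 2.31×10^-9 T.

2.31×10^-9 T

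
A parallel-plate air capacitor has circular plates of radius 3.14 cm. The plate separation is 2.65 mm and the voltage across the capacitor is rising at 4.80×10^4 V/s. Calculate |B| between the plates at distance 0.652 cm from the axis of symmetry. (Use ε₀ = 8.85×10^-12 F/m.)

6.57×10^-13 T

With E = V/d, dE/dt = 1.811×10^7 V/(m·s) and πR² = 3.097×10^-3 m², giving I_d = ε₀ πR² dE/dt = 4.964×10^-7 A.
For r < R the Ampère–Maxwell law gives B(2πr) = μ₀ I_d (r²/R²), so B = μ₀ I_d r/(2πR²) = (4π×10^-7)(4.964×10^-7)(6.52×10^-3)/(2π·0.0314²) = 6.57×10^-13 T.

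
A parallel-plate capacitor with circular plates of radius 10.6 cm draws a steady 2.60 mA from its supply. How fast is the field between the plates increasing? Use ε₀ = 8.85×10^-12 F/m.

Charge continuity gives I_d = I = 2.60×10^-3 A between the plates.
Then dE/dt = I_d/(ε₀A) = 8.32×10^9 V/(m·s).

8.32×10^9 V/(m·s)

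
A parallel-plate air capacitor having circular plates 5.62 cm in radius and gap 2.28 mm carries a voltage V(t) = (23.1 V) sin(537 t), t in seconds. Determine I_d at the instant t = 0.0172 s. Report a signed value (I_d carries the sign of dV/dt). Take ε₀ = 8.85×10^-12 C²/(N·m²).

C = ε₀A/d = (8.85×10^-12)(9.923×10^-3)/(2.28×10^-3) = 3.852×10^-11 F. dV/dt = V₀ω·cos(ωt); at ωt = 9.2364 rad this factor is -0.9823.
I_d = C dV/dt = (3.852×10^-11)(23.1)(537)(-0.9823) = -4.69×10^-7 A.

-4.69×10^-7 A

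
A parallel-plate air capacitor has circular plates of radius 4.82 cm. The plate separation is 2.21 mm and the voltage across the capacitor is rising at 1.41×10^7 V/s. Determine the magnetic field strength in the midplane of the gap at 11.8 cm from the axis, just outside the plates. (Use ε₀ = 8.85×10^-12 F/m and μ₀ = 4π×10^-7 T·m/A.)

6.98×10^-10 T

I_d = C dV/dt with C = ε₀πR²/d = 2.923×10^-11 F, so I_d = (2.923×10^-11)(1.41×10^7) = 4.121×10^-4 A.
For r ≥ R the full I_d is enclosed: B = μ₀ I_d/(2πr) = (4π×10^-7)(4.121×10^-4)/(2π·0.118) = 6.98×10^-10 T.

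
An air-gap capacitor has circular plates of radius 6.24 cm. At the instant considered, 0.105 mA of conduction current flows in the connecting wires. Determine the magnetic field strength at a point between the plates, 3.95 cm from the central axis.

2.13×10^-10 T

By continuity the displacement current in the gap matches the conduction current: I_d = 1.05×10^-4 A.
An Ampèrian loop of radius r encloses a fraction (r/R)² of I_d. Then B·2πr = μ₀ I_d (r/R)², giving B = μ₀ I_d r/(2πR²) = 2.13×10^-10 T.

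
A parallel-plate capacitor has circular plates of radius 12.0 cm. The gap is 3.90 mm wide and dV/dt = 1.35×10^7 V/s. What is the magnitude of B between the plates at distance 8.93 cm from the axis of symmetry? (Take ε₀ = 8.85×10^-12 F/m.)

1.72×10^-9 T

dE/dt = (dV/dt)/d = 3.462×10^9 V/(m·s); I_d = ε₀(πR²)(dE/dt) = (8.85×10^-12)(0.04524)(3.462×10^9) = 1.386×10^-3 A.
For r < R the Ampère–Maxwell law gives B(2πr) = μ₀ I_d (r²/R²), so B = μ₀ I_d r/(2πR²) = (4π×10^-7)(1.386×10^-3)(0.0893)/(2π·0.120²) = 1.72×10^-9 T.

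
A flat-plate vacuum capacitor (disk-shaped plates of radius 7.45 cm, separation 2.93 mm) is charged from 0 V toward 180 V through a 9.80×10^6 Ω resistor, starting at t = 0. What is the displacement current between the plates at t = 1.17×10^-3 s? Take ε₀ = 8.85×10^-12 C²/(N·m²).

C = ε₀A/d = (8.85×10^-12)(0.01744)/(2.93×10^-3) = 5.268×10^-11 F, so τ = RC = 5.163×10^-4 s.
The conduction current is I(t) = (V₀/R) e^(−t/τ), and the displacement current between the plates equals it.
t/τ = 2.266; I_d = (180/9.80×10^6) · e^(−2.266) = (1.837×10^-5)(0.1037) = 1.90×10^-6 A.

1.90×10^-6 A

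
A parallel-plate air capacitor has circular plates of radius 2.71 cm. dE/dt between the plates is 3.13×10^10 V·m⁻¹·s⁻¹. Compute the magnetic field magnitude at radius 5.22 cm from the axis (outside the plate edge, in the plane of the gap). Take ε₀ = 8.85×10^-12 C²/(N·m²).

2.45×10^-9 T

I_d = ε₀ dΦ_E/dt = ε₀ πR² (dE/dt) = (8.85×10^-12)(2.307×10^-3)(3.13×10^10) = 6.391×10^-4 A through the full plate area.
Outside the plates the loop encloses all of I_d, so B·2πr = μ₀ I_d and B = 2.45×10^-9 T.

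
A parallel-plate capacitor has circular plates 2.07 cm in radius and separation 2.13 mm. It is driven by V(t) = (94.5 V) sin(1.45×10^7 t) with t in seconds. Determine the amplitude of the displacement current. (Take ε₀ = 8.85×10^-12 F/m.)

The displacement current equals the conduction current C dV/dt, which peaks at C V₀ ω.
With C = ε₀A/d = (8.85×10^-12)(1.346×10^-3)/(2.13×10^-3) = 5.593×10^-12 F and ω = 1.45×10^7 rad/s, I_d,max = (5.593×10^-12)(94.5)(1.45×10^7) = 7.66×10^-3 A.

7.66×10^-3 A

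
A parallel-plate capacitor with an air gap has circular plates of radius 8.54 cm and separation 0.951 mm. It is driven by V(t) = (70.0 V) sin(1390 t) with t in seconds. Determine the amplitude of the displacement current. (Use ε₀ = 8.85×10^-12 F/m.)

(dE/dt)_max = V₀ω/d = 1.023×10^8 V/(m·s); ω = 1390 rad/s.
I_d,max = ε₀ A (dE/dt)_max = (8.85×10^-12)(0.02291)(1.023×10^8) = 2.07×10^-5 A.

2.07×10^-5 A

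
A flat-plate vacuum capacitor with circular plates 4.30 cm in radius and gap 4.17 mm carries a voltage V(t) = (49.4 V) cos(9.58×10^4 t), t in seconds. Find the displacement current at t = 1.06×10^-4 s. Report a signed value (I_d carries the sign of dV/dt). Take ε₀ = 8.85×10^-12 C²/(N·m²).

dV/dt = (49.4)(9.58×10^4)·−sin(10.1548) = 3.156×10^6 V/s.
I_d = C dV/dt with C = ε₀A/d = (8.85×10^-12)(5.809×10^-3)/(4.17×10^-3) = 1.233×10^-11 F, so I_d = (1.233×10^-11)(3.156×10^6) = 3.89×10^-5 A.

3.89×10^-5 A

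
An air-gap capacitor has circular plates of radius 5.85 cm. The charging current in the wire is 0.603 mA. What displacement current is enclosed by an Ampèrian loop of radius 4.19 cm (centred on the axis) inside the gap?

Between the plates the displacement current equals the wire current: I_d = 0.603 mA = 6.03×10^-4 A.
Through an area πr² the displacement current is I_d·(πr²/πR²) = I_d (r/R)² = 3.09×10^-4 A.

3.09×10^-4 A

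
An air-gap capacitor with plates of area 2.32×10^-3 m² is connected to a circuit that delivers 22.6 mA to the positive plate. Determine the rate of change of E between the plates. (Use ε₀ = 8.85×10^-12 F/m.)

1.10×10^12 V/(m·s)

The displacement current between the plates equals the conduction current, I_d = 22.6 mA.
Then dE/dt = I_d/(ε₀A) = 1.10×10^12 V/(m·s).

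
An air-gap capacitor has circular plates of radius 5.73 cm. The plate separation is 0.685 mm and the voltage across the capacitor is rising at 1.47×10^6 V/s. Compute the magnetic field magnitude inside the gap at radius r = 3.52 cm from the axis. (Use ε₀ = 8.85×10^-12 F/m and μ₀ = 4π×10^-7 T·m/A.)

dE/dt = (dV/dt)/d = 2.146×10^9 V/(m·s); I_d = ε₀(πR²)(dE/dt) = (8.85×10^-12)(0.01031)(2.146×10^9) = 1.958×10^-4 A.
For r < R the Ampère–Maxwell law gives B(2πr) = μ₀ I_d (r²/R²), so B = μ₀ I_d r/(2πR²) = (4π×10^-7)(1.958×10^-4)(0.0352)/(2π·0.0573²) = 4.20×10^-10 T.

4.20×10^-10 T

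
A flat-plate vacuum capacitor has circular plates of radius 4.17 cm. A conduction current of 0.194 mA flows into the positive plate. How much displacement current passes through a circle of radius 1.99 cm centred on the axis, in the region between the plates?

Between the plates the displacement current equals the wire current: I_d = 0.194 mA = 1.94×10^-4 A.
The field is uniform, so I_d,enc = I_d (r/R)² = (1.94×10^-4)(1.99/4.17)² = 4.42×10^-5 A.

4.42×10^-5 A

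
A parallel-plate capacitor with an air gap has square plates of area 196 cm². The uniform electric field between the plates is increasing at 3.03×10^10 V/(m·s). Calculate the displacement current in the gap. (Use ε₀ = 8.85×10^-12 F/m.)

5.26×10^-3 A

I_d = ε₀ A (dE/dt) = (8.85×10^-12)(0.0196 m²)(3.03×10^10) = 5.26×10^-3 A.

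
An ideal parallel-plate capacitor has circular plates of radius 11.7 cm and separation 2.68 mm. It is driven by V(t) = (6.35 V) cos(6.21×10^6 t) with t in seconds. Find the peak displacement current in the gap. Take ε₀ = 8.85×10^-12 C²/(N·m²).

(dE/dt)_max = V₀ω/d = 1.471×10^10 V/(m·s); ω = 6.21×10^6 rad/s.
I_d,max = ε₀ A (dE/dt)_max = (8.85×10^-12)(0.04301)(1.471×10^10) = 5.60×10^-3 A.

5.60×10^-3 A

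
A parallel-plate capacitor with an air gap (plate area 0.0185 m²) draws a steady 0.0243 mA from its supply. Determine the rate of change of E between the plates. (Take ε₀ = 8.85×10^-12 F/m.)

Charge continuity gives I_d = I = 2.43×10^-5 A between the plates.
Then dE/dt = I_d/(ε₀A) = 1.48×10^8 V/(m·s).

1.48×10^8 V/(m·s)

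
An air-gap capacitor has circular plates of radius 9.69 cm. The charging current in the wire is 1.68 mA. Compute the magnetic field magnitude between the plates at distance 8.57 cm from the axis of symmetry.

Between the plates the displacement current equals the wire current: I_d = 1.68 mA = 1.68×10^-3 A.
For r < R the Ampère–Maxwell law gives B(2πr) = μ₀ I_d (r²/R²), so B = μ₀ I_d r/(2πR²) = (4π×10^-7)(1.68×10^-3)(0.0857)/(2π·0.0969²) = 3.07×10^-9 T.

3.07×10^-9 T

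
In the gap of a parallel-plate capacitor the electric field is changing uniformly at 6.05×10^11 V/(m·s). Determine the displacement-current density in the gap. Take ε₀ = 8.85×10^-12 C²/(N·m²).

J_d = ε₀ ∂E/∂t, so J_d = 5.35 A/m².

5.35 A/m²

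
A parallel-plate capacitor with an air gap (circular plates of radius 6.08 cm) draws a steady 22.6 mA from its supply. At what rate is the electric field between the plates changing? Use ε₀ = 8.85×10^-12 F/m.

2.20×10^11 V/(m·s)

Charge continuity gives I_d = I = 0.0226 A between the plates.
Then dE/dt = I_d/(ε₀A) = 2.20×10^11 V/(m·s).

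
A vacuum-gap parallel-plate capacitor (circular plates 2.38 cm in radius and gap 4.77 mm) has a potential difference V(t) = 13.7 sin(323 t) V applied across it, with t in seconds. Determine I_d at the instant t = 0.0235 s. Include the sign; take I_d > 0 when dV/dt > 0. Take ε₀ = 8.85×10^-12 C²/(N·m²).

C = ε₀A/d = (8.85×10^-12)(1.780×10^-3)/(4.77×10^-3) = 3.303×10^-12 F. dV/dt = V₀ω·cos(ωt); at ωt = 7.5905 rad this factor is 0.2604.
I_d = C dV/dt = (3.303×10^-12)(13.7)(323)(0.2604) = 3.81×10^-9 A.

3.81×10^-9 A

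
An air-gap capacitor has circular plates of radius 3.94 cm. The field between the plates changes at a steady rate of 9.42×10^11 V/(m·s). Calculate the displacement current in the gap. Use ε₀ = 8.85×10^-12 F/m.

0.0407 A

I_d = ε₀ A (dE/dt) = (8.85×10^-12)(4.877×10^-3 m²)(9.42×10^11) = 0.0407 A.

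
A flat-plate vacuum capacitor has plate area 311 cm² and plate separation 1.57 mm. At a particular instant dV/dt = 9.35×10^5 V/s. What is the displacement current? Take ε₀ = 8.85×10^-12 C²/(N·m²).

1.64×10^-4 A

E = V/d so dE/dt = (dV/dt)/d = 5.955×10^8 V/(m·s), and I_d = ε₀ A dE/dt = (8.85×10^-12)(0.0311)(5.955×10^8) = 1.64×10^-4 A.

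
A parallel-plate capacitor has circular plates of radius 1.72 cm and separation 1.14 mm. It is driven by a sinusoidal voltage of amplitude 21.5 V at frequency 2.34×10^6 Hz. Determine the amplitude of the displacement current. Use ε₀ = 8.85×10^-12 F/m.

C = ε₀A/d = (8.85×10^-12)(9.294×10^-4)/(1.14×10^-3) = 7.215×10^-12 F; ω = 2πf = 1.470×10^7 rad/s.
I_d = C dV/dt, so |I_d|_max = C V₀ ω = (7.215×10^-12)(21.5)(1.470×10^7) = 2.28×10^-3 A.

2.28×10^-3 A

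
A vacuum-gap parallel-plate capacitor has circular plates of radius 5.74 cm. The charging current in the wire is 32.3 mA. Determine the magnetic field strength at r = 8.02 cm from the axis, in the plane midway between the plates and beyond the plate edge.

8.05×10^-8 T

By continuity the displacement current in the gap matches the conduction current: I_d = 0.0323 A.
For r ≥ R the full I_d is enclosed: B = μ₀ I_d/(2πr) = (4π×10^-7)(0.0323)/(2π·0.0802) = 8.05×10^-8 T.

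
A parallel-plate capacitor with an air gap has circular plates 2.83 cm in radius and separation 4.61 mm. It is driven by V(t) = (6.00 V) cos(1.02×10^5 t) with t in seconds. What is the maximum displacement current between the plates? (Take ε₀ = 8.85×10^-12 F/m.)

The displacement current equals the conduction current C dV/dt, which peaks at C V₀ ω.
With C = ε₀A/d = (8.85×10^-12)(2.516×10^-3)/(4.61×10^-3) = 4.830×10^-12 F and ω = 1.02×10^5 rad/s, I_d,max = (4.830×10^-12)(6.00)(1.02×10^5) = 2.96×10^-6 A.

2.96×10^-6 A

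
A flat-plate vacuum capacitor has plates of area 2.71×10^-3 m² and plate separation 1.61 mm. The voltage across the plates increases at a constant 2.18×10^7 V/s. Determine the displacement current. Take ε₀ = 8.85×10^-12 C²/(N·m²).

C = ε₀A/d = (8.85×10^-12)(2.71×10^-3)/(1.61×10^-3) = 1.490×10^-11 F.
I_d = C dV/dt = (1.490×10^-11)(2.18×10^7) = 3.25×10^-4 A.

3.25×10^-4 A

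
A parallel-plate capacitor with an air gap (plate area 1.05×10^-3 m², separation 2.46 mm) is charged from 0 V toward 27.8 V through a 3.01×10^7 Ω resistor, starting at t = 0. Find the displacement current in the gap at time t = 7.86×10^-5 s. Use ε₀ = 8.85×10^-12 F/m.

4.63×10^-7 A

With C = ε₀A/d = (8.85×10^-12)(1.05×10^-3)/(2.46×10^-3) = 3.777×10^-12 F, the time constant is τ = RC = 1.137×10^-4 s, so t/τ = 0.6913 and e^(−t/τ) = 0.5009.
I_d = I_cond = (V₀/R) e^(−t/τ) = (9.236×10^-7)(0.5009) = 4.63×10^-7 A.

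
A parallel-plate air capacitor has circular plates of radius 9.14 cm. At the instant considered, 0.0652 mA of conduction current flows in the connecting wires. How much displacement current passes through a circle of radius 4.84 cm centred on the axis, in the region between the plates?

Between the plates the displacement current equals the wire current: I_d = 0.0652 mA = 6.52×10^-5 A.
Since J_d is uniform, the enclosed fraction is (r/R)² = 0.2804, giving I_d,enc = 1.83×10^-5 A.

1.83×10^-5 A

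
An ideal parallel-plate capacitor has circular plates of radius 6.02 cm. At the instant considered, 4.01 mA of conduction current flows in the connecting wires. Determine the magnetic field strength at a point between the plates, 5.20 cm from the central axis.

1.15×10^-8 T

No conduction current crosses the gap, so I_d there equals the 4.01×10^-3 A in the leads.
An Ampèrian loop of radius r encloses a fraction (r/R)² of I_d. Then B·2πr = μ₀ I_d (r/R)², giving B = μ₀ I_d r/(2πR²) = 1.15×10^-8 T.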